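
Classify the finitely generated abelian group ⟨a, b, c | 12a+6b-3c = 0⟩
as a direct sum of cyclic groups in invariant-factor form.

rank_ℚ(R)=1; free=3−1=2
SNF(R) diag = [3] → torsion [3]

Answer: M ≅ ℤ^2 ⊕ ℤ/3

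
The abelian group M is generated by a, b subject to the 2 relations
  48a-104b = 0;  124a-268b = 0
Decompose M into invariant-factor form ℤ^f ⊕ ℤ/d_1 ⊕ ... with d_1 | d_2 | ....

Answer: M ≅ ℤ/4 ⊕ ℤ/8

Derivation:
rank_ℚ(R)=2; free=2−2=0
SNF(R) diag = [4, 8] → torsion [4, 8]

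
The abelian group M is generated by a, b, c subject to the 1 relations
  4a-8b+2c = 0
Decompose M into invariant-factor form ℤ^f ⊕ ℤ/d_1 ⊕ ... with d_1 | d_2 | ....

Answer: M ≅ ℤ^2 ⊕ ℤ/2

Derivation:
rank_ℚ(R)=1; free=3−1=2
SNF(R) diag = [2] → torsion [2]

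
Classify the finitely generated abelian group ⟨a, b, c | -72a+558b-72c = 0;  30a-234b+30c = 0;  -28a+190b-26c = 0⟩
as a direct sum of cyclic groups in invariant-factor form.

rank_ℚ(R)=3; free=3−3=0
SNF(R) diag = [2, 6, 18] → torsion [2, 6, 18]

Answer: M ≅ ℤ/2 ⊕ ℤ/6 ⊕ ℤ/18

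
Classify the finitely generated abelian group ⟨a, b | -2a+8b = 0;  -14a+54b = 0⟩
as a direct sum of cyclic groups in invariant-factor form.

Answer: M ≅ ℤ/2 ⊕ ℤ/2

Derivation:
rank_ℚ(R)=2; free=2−2=0
SNF(R) diag = [2, 2] → torsion [2, 2]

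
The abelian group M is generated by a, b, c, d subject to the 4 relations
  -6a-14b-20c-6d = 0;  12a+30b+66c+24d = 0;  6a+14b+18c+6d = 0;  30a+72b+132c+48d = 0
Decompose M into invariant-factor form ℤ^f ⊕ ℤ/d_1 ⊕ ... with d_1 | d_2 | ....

Answer: M ≅ ℤ/2 ⊕ ℤ/2 ⊕ ℤ/6 ⊕ ℤ/6

Derivation:
rank_ℚ(R)=4; free=4−4=0
SNF(R) diag = [2, 2, 6, 6] → torsion [2, 2, 6, 6]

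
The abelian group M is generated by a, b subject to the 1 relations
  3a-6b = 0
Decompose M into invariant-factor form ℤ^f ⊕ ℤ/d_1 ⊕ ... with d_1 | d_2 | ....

rank_ℚ(R)=1; free=2−1=1
SNF(R) diag = [3] → torsion [3]

Answer: M ≅ ℤ^1 ⊕ ℤ/3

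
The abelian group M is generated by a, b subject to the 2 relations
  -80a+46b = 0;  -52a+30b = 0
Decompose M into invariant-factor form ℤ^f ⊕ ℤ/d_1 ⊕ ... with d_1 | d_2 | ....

rank_ℚ(R)=2; free=2−2=0
SNF(R) diag = [2, 4] → torsion [2, 4]

Answer: M ≅ ℤ/2 ⊕ ℤ/4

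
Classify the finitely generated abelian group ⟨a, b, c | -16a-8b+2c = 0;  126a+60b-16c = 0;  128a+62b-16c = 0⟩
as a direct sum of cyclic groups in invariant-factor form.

rank_ℚ(R)=3; free=3−3=0
SNF(R) diag = [2, 2, 2] → torsion [2, 2, 2]

Answer: M ≅ ℤ/2 ⊕ ℤ/2 ⊕ ℤ/2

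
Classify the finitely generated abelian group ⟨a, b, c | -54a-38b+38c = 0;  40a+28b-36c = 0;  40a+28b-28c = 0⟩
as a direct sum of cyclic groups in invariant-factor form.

rank_ℚ(R)=3; free=3−3=0
SNF(R) diag = [2, 4, 8] → torsion [2, 4, 8]

Answer: M ≅ ℤ/2 ⊕ ℤ/4 ⊕ ℤ/8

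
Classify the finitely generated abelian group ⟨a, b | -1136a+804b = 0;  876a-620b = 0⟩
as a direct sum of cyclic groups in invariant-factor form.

rank_ℚ(R)=2; free=2−2=0
SNF(R) diag = [4, 4] → torsion [4, 4]

Answer: M ≅ ℤ/4 ⊕ ℤ/4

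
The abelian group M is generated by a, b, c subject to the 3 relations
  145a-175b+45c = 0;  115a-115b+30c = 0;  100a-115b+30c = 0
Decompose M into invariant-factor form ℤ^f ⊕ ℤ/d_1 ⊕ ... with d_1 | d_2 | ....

rank_ℚ(R)=3; free=3−3=0
SNF(R) diag = [5, 15, 15] → torsion [5, 15, 15]

Answer: M ≅ ℤ/5 ⊕ ℤ/15 ⊕ ℤ/15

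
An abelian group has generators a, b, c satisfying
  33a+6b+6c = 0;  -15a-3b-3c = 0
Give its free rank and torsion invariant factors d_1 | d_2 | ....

Answer: M ≅ ℤ^1 ⊕ ℤ/3 ⊕ ℤ/3

Derivation:
rank_ℚ(R)=2; free=3−2=1
SNF(R) diag = [3, 3] → torsion [3, 3]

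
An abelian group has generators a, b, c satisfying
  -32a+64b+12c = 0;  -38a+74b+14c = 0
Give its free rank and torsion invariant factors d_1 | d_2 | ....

rank_ℚ(R)=2; free=3−2=1
SNF(R) diag = [2, 4] → torsion [2, 4]

Answer: M ≅ ℤ^1 ⊕ ℤ/2 ⊕ ℤ/4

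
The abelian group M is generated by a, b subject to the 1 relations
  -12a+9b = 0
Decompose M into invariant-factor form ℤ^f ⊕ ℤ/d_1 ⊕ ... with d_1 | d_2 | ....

Answer: M ≅ ℤ^1 ⊕ ℤ/3

Derivation:
rank_ℚ(R)=1; free=2−1=1
SNF(R) diag = [3] → torsion [3]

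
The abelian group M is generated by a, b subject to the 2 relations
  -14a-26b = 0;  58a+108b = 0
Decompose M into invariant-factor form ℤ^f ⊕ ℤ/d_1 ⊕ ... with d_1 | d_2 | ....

rank_ℚ(R)=2; free=2−2=0
SNF(R) diag = [2, 2] → torsion [2, 2]

Answer: M ≅ ℤ/2 ⊕ ℤ/2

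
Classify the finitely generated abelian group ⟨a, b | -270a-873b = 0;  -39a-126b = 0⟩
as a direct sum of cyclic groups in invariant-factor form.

rank_ℚ(R)=2; free=2−2=0
SNF(R) diag = [3, 9] → torsion [3, 9]

Answer: M ≅ ℤ/3 ⊕ ℤ/9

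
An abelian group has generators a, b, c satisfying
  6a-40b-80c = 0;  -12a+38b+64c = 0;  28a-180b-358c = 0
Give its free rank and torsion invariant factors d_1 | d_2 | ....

Answer: M ≅ ℤ/2 ⊕ ℤ/2 ⊕ ℤ/6

Derivation:
rank_ℚ(R)=3; free=3−3=0
SNF(R) diag = [2, 2, 6] → torsion [2, 2, 6]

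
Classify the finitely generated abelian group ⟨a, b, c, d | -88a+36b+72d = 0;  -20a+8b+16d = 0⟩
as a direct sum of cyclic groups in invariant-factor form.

Answer: M ≅ ℤ^2 ⊕ ℤ/4 ⊕ ℤ/4

Derivation:
rank_ℚ(R)=2; free=4−2=2
SNF(R) diag = [4, 4] → torsion [4, 4]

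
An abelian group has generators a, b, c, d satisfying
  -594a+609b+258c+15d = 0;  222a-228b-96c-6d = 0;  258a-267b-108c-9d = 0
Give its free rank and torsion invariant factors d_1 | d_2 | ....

Answer: M ≅ ℤ^1 ⊕ ℤ/3 ⊕ ℤ/6 ⊕ ℤ/18

Derivation:
rank_ℚ(R)=3; free=4−3=1
SNF(R) diag = [3, 6, 18] → torsion [3, 6, 18]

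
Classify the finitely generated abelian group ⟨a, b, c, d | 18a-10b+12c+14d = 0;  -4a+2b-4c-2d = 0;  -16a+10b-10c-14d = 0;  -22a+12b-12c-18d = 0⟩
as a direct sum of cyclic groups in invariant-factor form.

rank_ℚ(R)=4; free=4−4=0
SNF(R) diag = [2, 2, 2, 2] → torsion [2, 2, 2, 2]

Answer: M ≅ ℤ/2 ⊕ ℤ/2 ⊕ ℤ/2 ⊕ ℤ/2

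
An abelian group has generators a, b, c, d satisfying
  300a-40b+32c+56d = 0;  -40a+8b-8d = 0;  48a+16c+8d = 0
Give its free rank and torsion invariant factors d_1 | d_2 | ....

Answer: M ≅ ℤ^1 ⊕ ℤ/4 ⊕ ℤ/8 ⊕ ℤ/8

Derivation:
rank_ℚ(R)=3; free=4−3=1
SNF(R) diag = [4, 8, 8] → torsion [4, 8, 8]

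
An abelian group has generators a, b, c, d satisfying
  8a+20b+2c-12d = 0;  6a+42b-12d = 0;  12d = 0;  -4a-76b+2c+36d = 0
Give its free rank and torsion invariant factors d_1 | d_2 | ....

rank_ℚ(R)=4; free=4−4=0
SNF(R) diag = [2, 6, 12, 12] → torsion [2, 6, 12, 12]

Answer: M ≅ ℤ/2 ⊕ ℤ/6 ⊕ ℤ/12 ⊕ ℤ/12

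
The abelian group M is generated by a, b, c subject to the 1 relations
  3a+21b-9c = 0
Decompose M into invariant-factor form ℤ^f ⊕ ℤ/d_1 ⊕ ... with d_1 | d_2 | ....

rank_ℚ(R)=1; free=3−1=2
SNF(R) diag = [3] → torsion [3]

Answer: M ≅ ℤ^2 ⊕ ℤ/3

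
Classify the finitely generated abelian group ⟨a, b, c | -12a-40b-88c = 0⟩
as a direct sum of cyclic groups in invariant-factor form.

rank_ℚ(R)=1; free=3−1=2
SNF(R) diag = [4] → torsion [4]

Answer: M ≅ ℤ^2 ⊕ ℤ/4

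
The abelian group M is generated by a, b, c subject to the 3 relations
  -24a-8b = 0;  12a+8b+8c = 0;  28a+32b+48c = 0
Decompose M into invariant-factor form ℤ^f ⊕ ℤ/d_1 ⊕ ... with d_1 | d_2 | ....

rank_ℚ(R)=3; free=3−3=0
SNF(R) diag = [4, 8, 8] → torsion [4, 8, 8]

Answer: M ≅ ℤ/4 ⊕ ℤ/8 ⊕ ℤ/8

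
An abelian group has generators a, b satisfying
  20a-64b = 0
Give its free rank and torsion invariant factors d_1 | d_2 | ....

rank_ℚ(R)=1; free=2−1=1
SNF(R) diag = [4] → torsion [4]

Answer: M ≅ ℤ^1 ⊕ ℤ/4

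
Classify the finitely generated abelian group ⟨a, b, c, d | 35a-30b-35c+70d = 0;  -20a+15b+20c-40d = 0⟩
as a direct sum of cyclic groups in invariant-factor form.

Answer: M ≅ ℤ^2 ⊕ ℤ/5 ⊕ ℤ/15

Derivation:
rank_ℚ(R)=2; free=4−2=2
SNF(R) diag = [5, 15] → torsion [5, 15]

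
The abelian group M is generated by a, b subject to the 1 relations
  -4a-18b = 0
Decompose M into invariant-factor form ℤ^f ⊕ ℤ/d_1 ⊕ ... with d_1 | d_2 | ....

rank_ℚ(R)=1; free=2−1=1
SNF(R) diag = [2] → torsion [2]

Answer: M ≅ ℤ^1 ⊕ ℤ/2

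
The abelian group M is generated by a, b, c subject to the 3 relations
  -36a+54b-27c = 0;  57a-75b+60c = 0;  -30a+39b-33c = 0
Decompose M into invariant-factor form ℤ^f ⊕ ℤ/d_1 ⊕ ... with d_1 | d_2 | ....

rank_ℚ(R)=3; free=3−3=0
SNF(R) diag = [3, 9, 9] → torsion [3, 9, 9]

Answer: M ≅ ℤ/3 ⊕ ℤ/9 ⊕ ℤ/9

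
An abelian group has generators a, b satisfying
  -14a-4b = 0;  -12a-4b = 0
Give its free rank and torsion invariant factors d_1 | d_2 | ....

rank_ℚ(R)=2; free=2−2=0
SNF(R) diag = [2, 4] → torsion [2, 4]

Answer: M ≅ ℤ/2 ⊕ ℤ/4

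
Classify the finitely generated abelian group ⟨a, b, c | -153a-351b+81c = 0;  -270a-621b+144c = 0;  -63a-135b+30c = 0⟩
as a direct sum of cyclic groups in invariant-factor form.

rank_ℚ(R)=3; free=3−3=0
SNF(R) diag = [3, 9, 27] → torsion [3, 9, 27]

Answer: M ≅ ℤ/3 ⊕ ℤ/9 ⊕ ℤ/27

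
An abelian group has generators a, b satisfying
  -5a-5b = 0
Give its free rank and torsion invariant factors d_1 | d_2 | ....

Answer: M ≅ ℤ^1 ⊕ ℤ/5

Derivation:
rank_ℚ(R)=1; free=2−1=1
SNF(R) diag = [5] → torsion [5]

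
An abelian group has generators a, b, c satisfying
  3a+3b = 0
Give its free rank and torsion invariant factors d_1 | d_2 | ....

rank_ℚ(R)=1; free=3−1=2
SNF(R) diag = [3] → torsion [3]

Answer: M ≅ ℤ^2 ⊕ ℤ/3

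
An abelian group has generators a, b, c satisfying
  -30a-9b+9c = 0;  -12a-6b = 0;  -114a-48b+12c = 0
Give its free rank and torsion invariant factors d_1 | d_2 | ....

rank_ℚ(R)=3; free=3−3=0
SNF(R) diag = [3, 6, 6] → torsion [3, 6, 6]

Answer: M ≅ ℤ/3 ⊕ ℤ/6 ⊕ ℤ/6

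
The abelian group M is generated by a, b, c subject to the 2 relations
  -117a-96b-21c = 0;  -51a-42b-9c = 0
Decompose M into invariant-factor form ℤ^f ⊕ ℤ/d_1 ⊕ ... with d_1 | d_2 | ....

rank_ℚ(R)=2; free=3−2=1
SNF(R) diag = [3, 6] → torsion [3, 6]

Answer: M ≅ ℤ^1 ⊕ ℤ/3 ⊕ ℤ/6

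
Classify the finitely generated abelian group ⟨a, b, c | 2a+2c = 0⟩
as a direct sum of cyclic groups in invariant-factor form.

rank_ℚ(R)=1; free=3−1=2
SNF(R) diag = [2] → torsion [2]

Answer: M ≅ ℤ^2 ⊕ ℤ/2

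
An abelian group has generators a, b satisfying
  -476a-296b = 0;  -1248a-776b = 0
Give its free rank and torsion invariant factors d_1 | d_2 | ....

rank_ℚ(R)=2; free=2−2=0
SNF(R) diag = [4, 8] → torsion [4, 8]

Answer: M ≅ ℤ/4 ⊕ ℤ/8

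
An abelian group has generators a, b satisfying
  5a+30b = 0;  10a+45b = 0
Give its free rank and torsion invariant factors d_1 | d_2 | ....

rank_ℚ(R)=2; free=2−2=0
SNF(R) diag = [5, 15] → torsion [5, 15]

Answer: M ≅ ℤ/5 ⊕ ℤ/15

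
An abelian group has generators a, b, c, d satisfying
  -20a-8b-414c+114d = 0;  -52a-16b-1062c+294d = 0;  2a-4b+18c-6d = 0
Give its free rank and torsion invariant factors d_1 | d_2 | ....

rank_ℚ(R)=3; free=4−3=1
SNF(R) diag = [2, 6, 12] → torsion [2, 6, 12]

Answer: M ≅ ℤ^1 ⊕ ℤ/2 ⊕ ℤ/6 ⊕ ℤ/12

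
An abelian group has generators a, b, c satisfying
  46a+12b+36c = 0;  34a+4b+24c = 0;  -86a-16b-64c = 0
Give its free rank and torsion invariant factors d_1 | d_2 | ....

rank_ℚ(R)=3; free=3−3=0
SNF(R) diag = [2, 4, 4] → torsion [2, 4, 4]

Answer: M ≅ ℤ/2 ⊕ ℤ/4 ⊕ ℤ/4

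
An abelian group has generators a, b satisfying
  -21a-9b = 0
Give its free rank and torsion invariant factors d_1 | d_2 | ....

rank_ℚ(R)=1; free=2−1=1
SNF(R) diag = [3] → torsion [3]

Answer: M ≅ ℤ^1 ⊕ ℤ/3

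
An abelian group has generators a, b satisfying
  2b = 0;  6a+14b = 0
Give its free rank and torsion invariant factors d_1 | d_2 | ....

rank_ℚ(R)=2; free=2−2=0
SNF(R) diag = [2, 6] → torsion [2, 6]

Answer: M ≅ ℤ/2 ⊕ ℤ/6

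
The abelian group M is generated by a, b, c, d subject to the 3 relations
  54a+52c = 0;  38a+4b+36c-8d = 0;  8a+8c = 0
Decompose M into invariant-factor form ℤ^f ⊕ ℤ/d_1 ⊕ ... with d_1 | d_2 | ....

Answer: M ≅ ℤ^1 ⊕ ℤ/2 ⊕ ℤ/4 ⊕ ℤ/8

Derivation:
rank_ℚ(R)=3; free=4−3=1
SNF(R) diag = [2, 4, 8] → torsion [2, 4, 8]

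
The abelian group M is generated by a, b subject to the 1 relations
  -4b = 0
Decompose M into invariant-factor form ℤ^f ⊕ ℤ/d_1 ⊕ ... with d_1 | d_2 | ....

rank_ℚ(R)=1; free=2−1=1
SNF(R) diag = [4] → torsion [4]

Answer: M ≅ ℤ^1 ⊕ ℤ/4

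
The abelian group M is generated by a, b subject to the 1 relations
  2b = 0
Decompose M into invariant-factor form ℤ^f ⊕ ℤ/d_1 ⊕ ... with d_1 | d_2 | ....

Answer: M ≅ ℤ^1 ⊕ ℤ/2

Derivation:
rank_ℚ(R)=1; free=2−1=1
SNF(R) diag = [2] → torsion [2]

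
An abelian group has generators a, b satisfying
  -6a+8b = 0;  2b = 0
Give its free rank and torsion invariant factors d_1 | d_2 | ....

rank_ℚ(R)=2; free=2−2=0
SNF(R) diag = [2, 6] → torsion [2, 6]

Answer: M ≅ ℤ/2 ⊕ ℤ/6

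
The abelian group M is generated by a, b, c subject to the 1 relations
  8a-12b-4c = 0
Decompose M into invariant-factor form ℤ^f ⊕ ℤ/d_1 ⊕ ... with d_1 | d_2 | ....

Answer: M ≅ ℤ^2 ⊕ ℤ/4

Derivation:
rank_ℚ(R)=1; free=3−1=2
SNF(R) diag = [4] → torsion [4]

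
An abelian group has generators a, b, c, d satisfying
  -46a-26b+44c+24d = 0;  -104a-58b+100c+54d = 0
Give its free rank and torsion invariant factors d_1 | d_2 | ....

Answer: M ≅ ℤ^2 ⊕ ℤ/2 ⊕ ℤ/6

Derivation:
rank_ℚ(R)=2; free=4−2=2
SNF(R) diag = [2, 6] → torsion [2, 6]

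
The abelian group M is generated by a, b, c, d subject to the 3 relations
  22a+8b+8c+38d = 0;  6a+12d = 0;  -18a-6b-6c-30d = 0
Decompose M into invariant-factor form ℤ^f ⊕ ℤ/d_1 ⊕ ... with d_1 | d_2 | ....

rank_ℚ(R)=3; free=4−3=1
SNF(R) diag = [2, 6, 6] → torsion [2, 6, 6]

Answer: M ≅ ℤ^1 ⊕ ℤ/2 ⊕ ℤ/6 ⊕ ℤ/6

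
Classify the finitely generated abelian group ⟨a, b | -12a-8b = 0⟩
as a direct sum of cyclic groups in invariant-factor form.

rank_ℚ(R)=1; free=2−1=1
SNF(R) diag = [4] → torsion [4]

Answer: M ≅ ℤ^1 ⊕ ℤ/4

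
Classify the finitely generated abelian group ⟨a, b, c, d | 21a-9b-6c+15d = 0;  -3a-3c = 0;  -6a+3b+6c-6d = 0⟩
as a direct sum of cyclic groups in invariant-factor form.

rank_ℚ(R)=3; free=4−3=1
SNF(R) diag = [3, 3, 3] → torsion [3, 3, 3]

Answer: M ≅ ℤ^1 ⊕ ℤ/3 ⊕ ℤ/3 ⊕ ℤ/3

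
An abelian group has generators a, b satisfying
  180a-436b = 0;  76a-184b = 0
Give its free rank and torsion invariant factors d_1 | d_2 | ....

rank_ℚ(R)=2; free=2−2=0
SNF(R) diag = [4, 4] → torsion [4, 4]

Answer: M ≅ ℤ/4 ⊕ ℤ/4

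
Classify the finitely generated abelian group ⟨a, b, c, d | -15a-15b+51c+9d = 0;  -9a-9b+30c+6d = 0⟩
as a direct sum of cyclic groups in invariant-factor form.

Answer: M ≅ ℤ^2 ⊕ ℤ/3 ⊕ ℤ/3

Derivation:
rank_ℚ(R)=2; free=4−2=2
SNF(R) diag = [3, 3] → torsion [3, 3]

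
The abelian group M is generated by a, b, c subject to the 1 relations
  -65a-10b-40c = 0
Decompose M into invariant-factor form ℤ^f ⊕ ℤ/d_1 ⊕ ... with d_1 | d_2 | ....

rank_ℚ(R)=1; free=3−1=2
SNF(R) diag = [5] → torsion [5]

Answer: M ≅ ℤ^2 ⊕ ℤ/5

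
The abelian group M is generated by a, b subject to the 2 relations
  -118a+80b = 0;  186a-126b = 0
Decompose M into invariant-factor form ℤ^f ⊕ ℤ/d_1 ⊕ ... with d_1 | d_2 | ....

rank_ℚ(R)=2; free=2−2=0
SNF(R) diag = [2, 6] → torsion [2, 6]

Answer: M ≅ ℤ/2 ⊕ ℤ/6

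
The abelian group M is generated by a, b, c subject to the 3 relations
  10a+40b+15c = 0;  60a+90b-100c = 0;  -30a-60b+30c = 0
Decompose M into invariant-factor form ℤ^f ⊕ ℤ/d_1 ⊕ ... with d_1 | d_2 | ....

Answer: M ≅ ℤ/5 ⊕ ℤ/10 ⊕ ℤ/30

Derivation:
rank_ℚ(R)=3; free=3−3=0
SNF(R) diag = [5, 10, 30] → torsion [5, 10, 30]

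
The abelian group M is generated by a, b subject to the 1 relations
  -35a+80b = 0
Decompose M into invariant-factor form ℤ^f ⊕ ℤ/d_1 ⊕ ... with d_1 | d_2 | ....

Answer: M ≅ ℤ^1 ⊕ ℤ/5

Derivation:
rank_ℚ(R)=1; free=2−1=1
SNF(R) diag = [5] → torsion [5]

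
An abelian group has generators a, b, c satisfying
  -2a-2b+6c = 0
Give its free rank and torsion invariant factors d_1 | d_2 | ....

rank_ℚ(R)=1; free=3−1=2
SNF(R) diag = [2] → torsion [2]

Answer: M ≅ ℤ^2 ⊕ ℤ/2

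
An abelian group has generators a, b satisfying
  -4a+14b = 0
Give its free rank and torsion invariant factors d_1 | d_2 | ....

rank_ℚ(R)=1; free=2−1=1
SNF(R) diag = [2] → torsion [2]

Answer: M ≅ ℤ^1 ⊕ ℤ/2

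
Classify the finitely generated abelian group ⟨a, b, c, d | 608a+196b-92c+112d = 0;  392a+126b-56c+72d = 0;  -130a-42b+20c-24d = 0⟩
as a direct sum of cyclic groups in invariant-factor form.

rank_ℚ(R)=3; free=4−3=1
SNF(R) diag = [2, 2, 4] → torsion [2, 2, 4]

Answer: M ≅ ℤ^1 ⊕ ℤ/2 ⊕ ℤ/2 ⊕ ℤ/4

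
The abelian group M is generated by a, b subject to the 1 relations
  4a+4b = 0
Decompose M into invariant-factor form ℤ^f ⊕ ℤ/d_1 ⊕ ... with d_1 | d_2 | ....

rank_ℚ(R)=1; free=2−1=1
SNF(R) diag = [4] → torsion [4]

Answer: M ≅ ℤ^1 ⊕ ℤ/4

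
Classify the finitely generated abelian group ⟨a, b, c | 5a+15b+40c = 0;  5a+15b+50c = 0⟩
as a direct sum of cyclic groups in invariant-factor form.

Answer: M ≅ ℤ^1 ⊕ ℤ/5 ⊕ ℤ/10

Derivation:
rank_ℚ(R)=2; free=3−2=1
SNF(R) diag = [5, 10] → torsion [5, 10]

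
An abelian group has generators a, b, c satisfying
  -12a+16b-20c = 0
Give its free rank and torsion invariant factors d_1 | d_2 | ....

Answer: M ≅ ℤ^2 ⊕ ℤ/4

Derivation:
rank_ℚ(R)=1; free=3−1=2
SNF(R) diag = [4] → torsion [4]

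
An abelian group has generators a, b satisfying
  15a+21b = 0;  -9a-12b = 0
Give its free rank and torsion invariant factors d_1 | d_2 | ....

rank_ℚ(R)=2; free=2−2=0
SNF(R) diag = [3, 3] → torsion [3, 3]

Answer: M ≅ ℤ/3 ⊕ ℤ/3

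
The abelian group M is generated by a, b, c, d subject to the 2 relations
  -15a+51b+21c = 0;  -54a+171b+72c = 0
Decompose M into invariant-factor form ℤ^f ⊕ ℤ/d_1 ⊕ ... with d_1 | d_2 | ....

rank_ℚ(R)=2; free=4−2=2
SNF(R) diag = [3, 9] → torsion [3, 9]

Answer: M ≅ ℤ^2 ⊕ ℤ/3 ⊕ ℤ/9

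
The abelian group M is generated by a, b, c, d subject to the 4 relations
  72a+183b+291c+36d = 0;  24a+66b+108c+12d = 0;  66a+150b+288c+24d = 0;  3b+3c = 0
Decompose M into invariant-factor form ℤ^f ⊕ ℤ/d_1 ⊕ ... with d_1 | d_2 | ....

rank_ℚ(R)=4; free=4−4=0
SNF(R) diag = [3, 6, 18, 36] → torsion [3, 6, 18, 36]

Answer: M ≅ ℤ/3 ⊕ ℤ/6 ⊕ ℤ/18 ⊕ ℤ/36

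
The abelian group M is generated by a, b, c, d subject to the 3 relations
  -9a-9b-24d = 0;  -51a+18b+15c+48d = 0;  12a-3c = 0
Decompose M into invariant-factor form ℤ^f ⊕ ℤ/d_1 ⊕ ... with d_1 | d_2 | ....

rank_ℚ(R)=3; free=4−3=1
SNF(R) diag = [3, 3, 9] → torsion [3, 3, 9]

Answer: M ≅ ℤ^1 ⊕ ℤ/3 ⊕ ℤ/3 ⊕ ℤ/9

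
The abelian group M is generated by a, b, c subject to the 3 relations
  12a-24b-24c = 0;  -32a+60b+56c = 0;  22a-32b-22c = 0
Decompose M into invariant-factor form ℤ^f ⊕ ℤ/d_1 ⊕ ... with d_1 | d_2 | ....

rank_ℚ(R)=3; free=3−3=0
SNF(R) diag = [2, 4, 12] → torsion [2, 4, 12]

Answer: M ≅ ℤ/2 ⊕ ℤ/4 ⊕ ℤ/12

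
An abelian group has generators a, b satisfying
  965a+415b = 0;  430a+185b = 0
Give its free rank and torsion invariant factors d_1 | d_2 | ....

Answer: M ≅ ℤ/5 ⊕ ℤ/15

Derivation:
rank_ℚ(R)=2; free=2−2=0
SNF(R) diag = [5, 15] → torsion [5, 15]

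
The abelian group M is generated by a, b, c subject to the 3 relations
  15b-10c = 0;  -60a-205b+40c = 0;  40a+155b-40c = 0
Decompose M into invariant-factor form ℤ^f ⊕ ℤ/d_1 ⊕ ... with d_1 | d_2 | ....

Answer: M ≅ ℤ/5 ⊕ ℤ/10 ⊕ ℤ/20

Derivation:
rank_ℚ(R)=3; free=3−3=0
SNF(R) diag = [5, 10, 20] → torsion [5, 10, 20]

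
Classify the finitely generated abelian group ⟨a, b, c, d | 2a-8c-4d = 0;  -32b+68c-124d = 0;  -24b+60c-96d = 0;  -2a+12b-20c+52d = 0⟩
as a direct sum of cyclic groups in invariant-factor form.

rank_ℚ(R)=4; free=4−4=0
SNF(R) diag = [2, 4, 4, 12] → torsion [2, 4, 4, 12]

Answer: M ≅ ℤ/2 ⊕ ℤ/4 ⊕ ℤ/4 ⊕ ℤ/12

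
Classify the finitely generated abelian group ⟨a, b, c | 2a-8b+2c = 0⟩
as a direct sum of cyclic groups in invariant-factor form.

rank_ℚ(R)=1; free=3−1=2
SNF(R) diag = [2] → torsion [2]

Answer: M ≅ ℤ^2 ⊕ ℤ/2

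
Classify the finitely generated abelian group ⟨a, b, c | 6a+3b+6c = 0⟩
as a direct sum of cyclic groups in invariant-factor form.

Answer: M ≅ ℤ^2 ⊕ ℤ/3

Derivation:
rank_ℚ(R)=1; free=3−1=2
SNF(R) diag = [3] → torsion [3]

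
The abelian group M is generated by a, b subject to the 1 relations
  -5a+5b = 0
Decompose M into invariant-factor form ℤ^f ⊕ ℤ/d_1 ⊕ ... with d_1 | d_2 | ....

rank_ℚ(R)=1; free=2−1=1
SNF(R) diag = [5] → torsion [5]

Answer: M ≅ ℤ^1 ⊕ ℤ/5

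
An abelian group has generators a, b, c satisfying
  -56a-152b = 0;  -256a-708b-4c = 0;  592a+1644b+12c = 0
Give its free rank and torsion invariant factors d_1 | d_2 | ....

rank_ℚ(R)=3; free=3−3=0
SNF(R) diag = [4, 8, 16] → torsion [4, 8, 16]

Answer: M ≅ ℤ/4 ⊕ ℤ/8 ⊕ ℤ/16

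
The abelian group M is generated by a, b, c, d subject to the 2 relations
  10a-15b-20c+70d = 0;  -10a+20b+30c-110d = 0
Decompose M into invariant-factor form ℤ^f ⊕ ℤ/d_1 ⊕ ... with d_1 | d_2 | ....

rank_ℚ(R)=2; free=4−2=2
SNF(R) diag = [5, 10] → torsion [5, 10]

Answer: M ≅ ℤ^2 ⊕ ℤ/5 ⊕ ℤ/10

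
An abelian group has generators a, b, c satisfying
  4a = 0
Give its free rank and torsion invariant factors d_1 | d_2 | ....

rank_ℚ(R)=1; free=3−1=2
SNF(R) diag = [4] → torsion [4]

Answer: M ≅ ℤ^2 ⊕ ℤ/4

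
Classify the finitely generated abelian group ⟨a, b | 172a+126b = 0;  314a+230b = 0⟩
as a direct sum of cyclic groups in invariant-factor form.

rank_ℚ(R)=2; free=2−2=0
SNF(R) diag = [2, 2] → torsion [2, 2]

Answer: M ≅ ℤ/2 ⊕ ℤ/2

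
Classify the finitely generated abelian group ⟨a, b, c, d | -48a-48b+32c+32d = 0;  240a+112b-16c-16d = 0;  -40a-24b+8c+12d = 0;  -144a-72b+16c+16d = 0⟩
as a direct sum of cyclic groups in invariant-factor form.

rank_ℚ(R)=4; free=4−4=0
SNF(R) diag = [4, 8, 16, 48] → torsion [4, 8, 16, 48]

Answer: M ≅ ℤ/4 ⊕ ℤ/8 ⊕ ℤ/16 ⊕ ℤ/48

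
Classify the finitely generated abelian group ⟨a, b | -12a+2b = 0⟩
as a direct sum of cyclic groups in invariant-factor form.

Answer: M ≅ ℤ^1 ⊕ ℤ/2

Derivation:
rank_ℚ(R)=1; free=2−1=1
SNF(R) diag = [2] → torsion [2]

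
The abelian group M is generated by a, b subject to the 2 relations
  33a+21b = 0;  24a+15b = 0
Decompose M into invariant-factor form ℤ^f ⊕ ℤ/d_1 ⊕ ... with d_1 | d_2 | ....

rank_ℚ(R)=2; free=2−2=0
SNF(R) diag = [3, 3] → torsion [3, 3]

Answer: M ≅ ℤ/3 ⊕ ℤ/3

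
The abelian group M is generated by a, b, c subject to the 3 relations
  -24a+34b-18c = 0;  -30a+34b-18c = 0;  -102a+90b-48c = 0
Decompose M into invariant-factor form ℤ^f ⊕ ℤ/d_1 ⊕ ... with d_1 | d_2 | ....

Answer: M ≅ ℤ/2 ⊕ ℤ/6 ⊕ ℤ/6

Derivation:
rank_ℚ(R)=3; free=3−3=0
SNF(R) diag = [2, 6, 6] → torsion [2, 6, 6]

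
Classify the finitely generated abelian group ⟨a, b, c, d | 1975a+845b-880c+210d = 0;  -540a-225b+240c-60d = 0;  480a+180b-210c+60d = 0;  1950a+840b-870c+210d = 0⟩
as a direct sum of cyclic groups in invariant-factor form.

Answer: M ≅ ℤ/5 ⊕ ℤ/15 ⊕ ℤ/30 ⊕ ℤ/30

Derivation:
rank_ℚ(R)=4; free=4−4=0
SNF(R) diag = [5, 15, 30, 30] → torsion [5, 15, 30, 30]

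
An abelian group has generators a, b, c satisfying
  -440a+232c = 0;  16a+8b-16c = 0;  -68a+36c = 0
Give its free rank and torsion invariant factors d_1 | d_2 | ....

rank_ℚ(R)=3; free=3−3=0
SNF(R) diag = [4, 8, 16] → torsion [4, 8, 16]

Answer: M ≅ ℤ/4 ⊕ ℤ/8 ⊕ ℤ/16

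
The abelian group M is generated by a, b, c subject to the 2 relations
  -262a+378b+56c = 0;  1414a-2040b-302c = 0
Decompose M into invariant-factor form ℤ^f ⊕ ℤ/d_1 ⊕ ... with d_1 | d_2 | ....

rank_ℚ(R)=2; free=3−2=1
SNF(R) diag = [2, 6] → torsion [2, 6]

Answer: M ≅ ℤ^1 ⊕ ℤ/2 ⊕ ℤ/6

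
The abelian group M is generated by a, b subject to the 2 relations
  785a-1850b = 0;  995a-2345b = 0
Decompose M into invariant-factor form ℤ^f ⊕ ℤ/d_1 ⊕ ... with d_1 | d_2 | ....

Answer: M ≅ ℤ/5 ⊕ ℤ/15

Derivation:
rank_ℚ(R)=2; free=2−2=0
SNF(R) diag = [5, 15] → torsion [5, 15]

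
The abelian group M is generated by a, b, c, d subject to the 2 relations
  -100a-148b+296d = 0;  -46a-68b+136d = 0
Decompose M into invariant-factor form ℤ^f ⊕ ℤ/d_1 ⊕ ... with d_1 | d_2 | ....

rank_ℚ(R)=2; free=4−2=2
SNF(R) diag = [2, 4] → torsion [2, 4]

Answer: M ≅ ℤ^2 ⊕ ℤ/2 ⊕ ℤ/4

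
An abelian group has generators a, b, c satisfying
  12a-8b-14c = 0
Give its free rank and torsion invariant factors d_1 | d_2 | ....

rank_ℚ(R)=1; free=3−1=2
SNF(R) diag = [2] → torsion [2]

Answer: M ≅ ℤ^2 ⊕ ℤ/2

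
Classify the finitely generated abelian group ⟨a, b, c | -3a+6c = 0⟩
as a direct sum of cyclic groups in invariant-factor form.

rank_ℚ(R)=1; free=3−1=2
SNF(R) diag = [3] → torsion [3]

Answer: M ≅ ℤ^2 ⊕ ℤ/3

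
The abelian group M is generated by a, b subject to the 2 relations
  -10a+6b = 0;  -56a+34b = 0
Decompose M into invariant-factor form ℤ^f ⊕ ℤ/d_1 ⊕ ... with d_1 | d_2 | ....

rank_ℚ(R)=2; free=2−2=0
SNF(R) diag = [2, 2] → torsion [2, 2]

Answer: M ≅ ℤ/2 ⊕ ℤ/2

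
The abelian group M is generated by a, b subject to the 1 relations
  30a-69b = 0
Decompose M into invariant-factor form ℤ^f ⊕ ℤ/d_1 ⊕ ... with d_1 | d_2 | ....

rank_ℚ(R)=1; free=2−1=1
SNF(R) diag = [3] → torsion [3]

Answer: M ≅ ℤ^1 ⊕ ℤ/3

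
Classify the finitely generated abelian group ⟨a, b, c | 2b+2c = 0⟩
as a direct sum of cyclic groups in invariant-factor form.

rank_ℚ(R)=1; free=3−1=2
SNF(R) diag = [2] → torsion [2]

Answer: M ≅ ℤ^2 ⊕ ℤ/2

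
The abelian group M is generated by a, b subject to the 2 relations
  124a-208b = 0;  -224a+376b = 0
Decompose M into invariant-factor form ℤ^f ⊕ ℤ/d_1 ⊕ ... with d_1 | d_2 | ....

Answer: M ≅ ℤ/4 ⊕ ℤ/8

Derivation:
rank_ℚ(R)=2; free=2−2=0
SNF(R) diag = [4, 8] → torsion [4, 8]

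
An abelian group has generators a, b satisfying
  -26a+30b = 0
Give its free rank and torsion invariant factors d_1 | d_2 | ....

Answer: M ≅ ℤ^1 ⊕ ℤ/2

Derivation:
rank_ℚ(R)=1; free=2−1=1
SNF(R) diag = [2] → torsion [2]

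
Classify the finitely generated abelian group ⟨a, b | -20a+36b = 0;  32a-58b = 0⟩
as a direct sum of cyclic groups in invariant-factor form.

rank_ℚ(R)=2; free=2−2=0
SNF(R) diag = [2, 4] → torsion [2, 4]

Answer: M ≅ ℤ/2 ⊕ ℤ/4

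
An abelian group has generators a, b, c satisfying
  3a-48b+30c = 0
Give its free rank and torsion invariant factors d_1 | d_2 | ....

rank_ℚ(R)=1; free=3−1=2
SNF(R) diag = [3] → torsion [3]

Answer: M ≅ ℤ^2 ⊕ ℤ/3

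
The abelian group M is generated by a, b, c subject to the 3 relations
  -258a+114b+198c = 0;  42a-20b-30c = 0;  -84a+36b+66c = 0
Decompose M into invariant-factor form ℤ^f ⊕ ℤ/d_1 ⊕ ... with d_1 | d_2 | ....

rank_ℚ(R)=3; free=3−3=0
SNF(R) diag = [2, 6, 6] → torsion [2, 6, 6]

Answer: M ≅ ℤ/2 ⊕ ℤ/6 ⊕ ℤ/6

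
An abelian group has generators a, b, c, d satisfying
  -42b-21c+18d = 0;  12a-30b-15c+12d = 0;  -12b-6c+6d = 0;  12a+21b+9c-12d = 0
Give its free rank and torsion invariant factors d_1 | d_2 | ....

Answer: M ≅ ℤ/3 ⊕ ℤ/3 ⊕ ℤ/6 ⊕ ℤ/12

Derivation:
rank_ℚ(R)=4; free=4−4=0
SNF(R) diag = [3, 3, 6, 12] → torsion [3, 3, 6, 12]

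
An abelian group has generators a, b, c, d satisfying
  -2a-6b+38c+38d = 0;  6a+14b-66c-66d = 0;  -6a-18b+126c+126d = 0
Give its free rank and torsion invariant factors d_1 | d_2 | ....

rank_ℚ(R)=3; free=4−3=1
SNF(R) diag = [2, 4, 12] → torsion [2, 4, 12]

Answer: M ≅ ℤ^1 ⊕ ℤ/2 ⊕ ℤ/4 ⊕ ℤ/12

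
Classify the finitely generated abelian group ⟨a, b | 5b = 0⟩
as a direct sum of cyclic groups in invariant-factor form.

rank_ℚ(R)=1; free=2−1=1
SNF(R) diag = [5] → torsion [5]

Answer: M ≅ ℤ^1 ⊕ ℤ/5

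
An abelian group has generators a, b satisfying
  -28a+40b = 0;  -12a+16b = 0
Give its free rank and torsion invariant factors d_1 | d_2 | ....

rank_ℚ(R)=2; free=2−2=0
SNF(R) diag = [4, 8] → torsion [4, 8]

Answer: M ≅ ℤ/4 ⊕ ℤ/8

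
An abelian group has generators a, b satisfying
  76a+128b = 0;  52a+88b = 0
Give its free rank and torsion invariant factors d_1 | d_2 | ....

Answer: M ≅ ℤ/4 ⊕ ℤ/8

Derivation:
rank_ℚ(R)=2; free=2−2=0
SNF(R) diag = [4, 8] → torsion [4, 8]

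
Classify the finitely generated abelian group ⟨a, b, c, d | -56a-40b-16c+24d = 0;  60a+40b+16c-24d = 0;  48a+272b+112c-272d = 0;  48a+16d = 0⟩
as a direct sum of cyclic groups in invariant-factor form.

rank_ℚ(R)=4; free=4−4=0
SNF(R) diag = [4, 8, 16, 16] → torsion [4, 8, 16, 16]

Answer: M ≅ ℤ/4 ⊕ ℤ/8 ⊕ ℤ/16 ⊕ ℤ/16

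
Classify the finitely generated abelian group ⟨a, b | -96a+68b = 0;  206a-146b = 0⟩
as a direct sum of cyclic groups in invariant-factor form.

Answer: M ≅ ℤ/2 ⊕ ℤ/4

Derivation:
rank_ℚ(R)=2; free=2−2=0
SNF(R) diag = [2, 4] → torsion [2, 4]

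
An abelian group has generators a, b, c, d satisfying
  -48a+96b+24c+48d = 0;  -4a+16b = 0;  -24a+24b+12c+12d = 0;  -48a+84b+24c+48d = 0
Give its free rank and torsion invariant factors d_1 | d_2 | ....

Answer: M ≅ ℤ/4 ⊕ ℤ/12 ⊕ ℤ/12 ⊕ ℤ/24

Derivation:
rank_ℚ(R)=4; free=4−4=0
SNF(R) diag = [4, 12, 12, 24] → torsion [4, 12, 12, 24]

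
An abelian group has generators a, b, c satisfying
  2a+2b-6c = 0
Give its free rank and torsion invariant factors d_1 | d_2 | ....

Answer: M ≅ ℤ^2 ⊕ ℤ/2

Derivation:
rank_ℚ(R)=1; free=3−1=2
SNF(R) diag = [2] → torsion [2]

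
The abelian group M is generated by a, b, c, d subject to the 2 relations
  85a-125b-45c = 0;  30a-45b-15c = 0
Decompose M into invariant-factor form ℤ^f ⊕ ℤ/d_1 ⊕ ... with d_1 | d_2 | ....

rank_ℚ(R)=2; free=4−2=2
SNF(R) diag = [5, 15] → torsion [5, 15]

Answer: M ≅ ℤ^2 ⊕ ℤ/5 ⊕ ℤ/15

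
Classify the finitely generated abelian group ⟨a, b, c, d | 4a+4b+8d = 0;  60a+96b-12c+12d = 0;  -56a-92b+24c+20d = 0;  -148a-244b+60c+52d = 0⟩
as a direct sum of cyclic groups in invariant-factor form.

rank_ℚ(R)=4; free=4−4=0
SNF(R) diag = [4, 12, 12, 12] → torsion [4, 12, 12, 12]

Answer: M ≅ ℤ/4 ⊕ ℤ/12 ⊕ ℤ/12 ⊕ ℤ/12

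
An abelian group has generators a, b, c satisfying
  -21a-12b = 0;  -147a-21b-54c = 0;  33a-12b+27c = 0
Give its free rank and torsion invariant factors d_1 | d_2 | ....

rank_ℚ(R)=3; free=3−3=0
SNF(R) diag = [3, 9, 27] → torsion [3, 9, 27]

Answer: M ≅ ℤ/3 ⊕ ℤ/9 ⊕ ℤ/27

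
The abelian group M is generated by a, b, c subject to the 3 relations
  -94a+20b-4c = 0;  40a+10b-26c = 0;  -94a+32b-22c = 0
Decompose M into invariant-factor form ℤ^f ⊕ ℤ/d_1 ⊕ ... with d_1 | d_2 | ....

Answer: M ≅ ℤ/2 ⊕ ℤ/6 ⊕ ℤ/6

Derivation:
rank_ℚ(R)=3; free=3−3=0
SNF(R) diag = [2, 6, 6] → torsion [2, 6, 6]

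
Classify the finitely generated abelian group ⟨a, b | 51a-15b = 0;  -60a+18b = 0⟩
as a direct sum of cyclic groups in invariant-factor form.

Answer: M ≅ ℤ/3 ⊕ ℤ/6

Derivation:
rank_ℚ(R)=2; free=2−2=0
SNF(R) diag = [3, 6] → torsion [3, 6]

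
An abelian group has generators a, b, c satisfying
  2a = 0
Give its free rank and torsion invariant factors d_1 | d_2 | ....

rank_ℚ(R)=1; free=3−1=2
SNF(R) diag = [2] → torsion [2]

Answer: M ≅ ℤ^2 ⊕ ℤ/2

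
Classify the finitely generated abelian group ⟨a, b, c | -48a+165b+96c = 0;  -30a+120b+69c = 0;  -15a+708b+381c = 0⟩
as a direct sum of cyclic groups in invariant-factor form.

rank_ℚ(R)=3; free=3−3=0
SNF(R) diag = [3, 9, 27] → torsion [3, 9, 27]

Answer: M ≅ ℤ/3 ⊕ ℤ/9 ⊕ ℤ/27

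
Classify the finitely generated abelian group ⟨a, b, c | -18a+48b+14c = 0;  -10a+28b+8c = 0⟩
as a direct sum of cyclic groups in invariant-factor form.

Answer: M ≅ ℤ^1 ⊕ ℤ/2 ⊕ ℤ/2

Derivation:
rank_ℚ(R)=2; free=3−2=1
SNF(R) diag = [2, 2] → torsion [2, 2]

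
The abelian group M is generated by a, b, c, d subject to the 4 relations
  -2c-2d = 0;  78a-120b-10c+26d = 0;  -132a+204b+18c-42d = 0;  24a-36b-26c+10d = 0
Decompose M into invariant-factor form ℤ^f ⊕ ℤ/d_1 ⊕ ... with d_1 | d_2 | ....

Answer: M ≅ ℤ/2 ⊕ ℤ/6 ⊕ ℤ/12 ⊕ ℤ/24

Derivation:
rank_ℚ(R)=4; free=4−4=0
SNF(R) diag = [2, 6, 12, 24] → torsion [2, 6, 12, 24]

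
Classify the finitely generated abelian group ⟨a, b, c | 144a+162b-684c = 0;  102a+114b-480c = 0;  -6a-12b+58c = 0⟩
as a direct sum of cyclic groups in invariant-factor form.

rank_ℚ(R)=3; free=3−3=0
SNF(R) diag = [2, 6, 18] → torsion [2, 6, 18]

Answer: M ≅ ℤ/2 ⊕ ℤ/6 ⊕ ℤ/18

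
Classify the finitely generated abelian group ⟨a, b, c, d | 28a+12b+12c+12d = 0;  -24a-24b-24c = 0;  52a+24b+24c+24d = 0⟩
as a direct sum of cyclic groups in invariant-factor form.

Answer: M ≅ ℤ^1 ⊕ ℤ/4 ⊕ ℤ/12 ⊕ ℤ/24

Derivation:
rank_ℚ(R)=3; free=4−3=1
SNF(R) diag = [4, 12, 24] → torsion [4, 12, 24]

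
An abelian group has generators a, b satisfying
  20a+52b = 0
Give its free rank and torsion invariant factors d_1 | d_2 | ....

Answer: M ≅ ℤ^1 ⊕ ℤ/4

Derivation:
rank_ℚ(R)=1; free=2−1=1
SNF(R) diag = [4] → torsion [4]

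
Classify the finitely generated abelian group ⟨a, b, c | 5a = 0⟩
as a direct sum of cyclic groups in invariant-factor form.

rank_ℚ(R)=1; free=3−1=2
SNF(R) diag = [5] → torsion [5]

Answer: M ≅ ℤ^2 ⊕ ℤ/5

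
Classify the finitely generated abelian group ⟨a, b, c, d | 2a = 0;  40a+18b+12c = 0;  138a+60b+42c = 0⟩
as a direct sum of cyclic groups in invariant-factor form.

Answer: M ≅ ℤ^1 ⊕ ℤ/2 ⊕ ℤ/6 ⊕ ℤ/6

Derivation:
rank_ℚ(R)=3; free=4−3=1
SNF(R) diag = [2, 6, 6] → torsion [2, 6, 6]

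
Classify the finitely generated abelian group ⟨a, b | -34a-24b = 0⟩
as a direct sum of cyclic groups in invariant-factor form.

rank_ℚ(R)=1; free=2−1=1
SNF(R) diag = [2] → torsion [2]

Answer: M ≅ ℤ^1 ⊕ ℤ/2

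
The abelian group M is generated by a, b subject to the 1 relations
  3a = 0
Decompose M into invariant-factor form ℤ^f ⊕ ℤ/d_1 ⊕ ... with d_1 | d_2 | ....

Answer: M ≅ ℤ^1 ⊕ ℤ/3

Derivation:
rank_ℚ(R)=1; free=2−1=1
SNF(R) diag = [3] → torsion [3]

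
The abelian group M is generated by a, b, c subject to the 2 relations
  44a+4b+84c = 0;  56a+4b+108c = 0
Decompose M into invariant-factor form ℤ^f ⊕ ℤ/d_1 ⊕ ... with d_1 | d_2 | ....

rank_ℚ(R)=2; free=3−2=1
SNF(R) diag = [4, 12] → torsion [4, 12]

Answer: M ≅ ℤ^1 ⊕ ℤ/4 ⊕ ℤ/12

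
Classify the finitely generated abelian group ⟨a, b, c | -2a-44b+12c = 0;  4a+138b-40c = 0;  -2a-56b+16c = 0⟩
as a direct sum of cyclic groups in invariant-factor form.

rank_ℚ(R)=3; free=3−3=0
SNF(R) diag = [2, 2, 4] → torsion [2, 2, 4]

Answer: M ≅ ℤ/2 ⊕ ℤ/2 ⊕ ℤ/4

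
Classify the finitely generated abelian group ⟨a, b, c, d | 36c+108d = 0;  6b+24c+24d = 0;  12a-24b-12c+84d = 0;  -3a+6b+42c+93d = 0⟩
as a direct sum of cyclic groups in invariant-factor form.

Answer: M ≅ ℤ/3 ⊕ ℤ/6 ⊕ ℤ/12 ⊕ ℤ/36

Derivation:
rank_ℚ(R)=4; free=4−4=0
SNF(R) diag = [3, 6, 12, 36] → torsion [3, 6, 12, 36]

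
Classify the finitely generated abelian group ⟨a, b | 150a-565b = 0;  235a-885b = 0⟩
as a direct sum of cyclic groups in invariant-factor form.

Answer: M ≅ ℤ/5 ⊕ ℤ/5

Derivation:
rank_ℚ(R)=2; free=2−2=0
SNF(R) diag = [5, 5] → torsion [5, 5]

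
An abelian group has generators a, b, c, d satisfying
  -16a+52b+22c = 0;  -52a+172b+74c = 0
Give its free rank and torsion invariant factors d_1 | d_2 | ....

rank_ℚ(R)=2; free=4−2=2
SNF(R) diag = [2, 4] → torsion [2, 4]

Answer: M ≅ ℤ^2 ⊕ ℤ/2 ⊕ ℤ/4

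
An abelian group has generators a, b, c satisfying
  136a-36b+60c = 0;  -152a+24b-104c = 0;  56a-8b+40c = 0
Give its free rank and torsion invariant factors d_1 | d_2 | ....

Answer: M ≅ ℤ/4 ⊕ ℤ/8 ⊕ ℤ/16

Derivation:
rank_ℚ(R)=3; free=3−3=0
SNF(R) diag = [4, 8, 16] → torsion [4, 8, 16]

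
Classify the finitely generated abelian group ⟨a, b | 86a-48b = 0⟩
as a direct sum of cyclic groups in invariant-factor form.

Answer: M ≅ ℤ^1 ⊕ ℤ/2

Derivation:
rank_ℚ(R)=1; free=2−1=1
SNF(R) diag = [2] → torsion [2]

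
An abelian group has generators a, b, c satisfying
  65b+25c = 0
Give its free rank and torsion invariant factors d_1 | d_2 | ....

rank_ℚ(R)=1; free=3−1=2
SNF(R) diag = [5] → torsion [5]

Answer: M ≅ ℤ^2 ⊕ ℤ/5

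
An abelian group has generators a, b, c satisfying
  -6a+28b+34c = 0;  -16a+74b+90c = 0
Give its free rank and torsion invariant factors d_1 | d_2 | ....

rank_ℚ(R)=2; free=3−2=1
SNF(R) diag = [2, 2] → torsion [2, 2]

Answer: M ≅ ℤ^1 ⊕ ℤ/2 ⊕ ℤ/2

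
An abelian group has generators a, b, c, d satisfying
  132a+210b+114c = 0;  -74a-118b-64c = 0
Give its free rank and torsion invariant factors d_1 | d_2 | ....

rank_ℚ(R)=2; free=4−2=2
SNF(R) diag = [2, 6] → torsion [2, 6]

Answer: M ≅ ℤ^2 ⊕ ℤ/2 ⊕ ℤ/6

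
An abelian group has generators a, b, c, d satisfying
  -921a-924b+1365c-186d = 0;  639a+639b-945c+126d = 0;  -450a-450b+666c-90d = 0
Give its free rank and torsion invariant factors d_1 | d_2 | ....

rank_ℚ(R)=3; free=4−3=1
SNF(R) diag = [3, 9, 18] → torsion [3, 9, 18]

Answer: M ≅ ℤ^1 ⊕ ℤ/3 ⊕ ℤ/9 ⊕ ℤ/18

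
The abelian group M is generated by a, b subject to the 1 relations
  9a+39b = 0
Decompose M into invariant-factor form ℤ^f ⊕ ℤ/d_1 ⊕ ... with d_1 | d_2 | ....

rank_ℚ(R)=1; free=2−1=1
SNF(R) diag = [3] → torsion [3]

Answer: M ≅ ℤ^1 ⊕ ℤ/3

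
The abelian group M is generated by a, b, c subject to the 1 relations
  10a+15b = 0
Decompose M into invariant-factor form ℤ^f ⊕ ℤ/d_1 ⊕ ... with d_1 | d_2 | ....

rank_ℚ(R)=1; free=3−1=2
SNF(R) diag = [5] → torsion [5]

Answer: M ≅ ℤ^2 ⊕ ℤ/5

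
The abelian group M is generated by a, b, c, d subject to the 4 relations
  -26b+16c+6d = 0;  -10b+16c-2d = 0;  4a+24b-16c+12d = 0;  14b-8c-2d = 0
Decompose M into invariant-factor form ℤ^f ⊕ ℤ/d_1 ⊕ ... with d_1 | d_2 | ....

rank_ℚ(R)=4; free=4−4=0
SNF(R) diag = [2, 4, 8, 24] → torsion [2, 4, 8, 24]

Answer: M ≅ ℤ/2 ⊕ ℤ/4 ⊕ ℤ/8 ⊕ ℤ/24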